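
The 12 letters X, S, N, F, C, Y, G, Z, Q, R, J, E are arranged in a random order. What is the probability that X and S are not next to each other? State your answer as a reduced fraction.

5/6

There are 12! = 479001600 arrangements.
Arrangements with X and S adjacent: 2·11! = 79833600.
So not adjacent: 479001600 − 79833600 = 399168000, probability 399168000/479001600 = 5/6.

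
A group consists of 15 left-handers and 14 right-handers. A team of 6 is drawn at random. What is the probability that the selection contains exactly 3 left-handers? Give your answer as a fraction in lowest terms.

91/261

Total number of selections: C(29,6) = 475020.
Selections with exactly 3 left-handers: choose 3 of the 15 left-handers and 3 of the 14 right-handers, C(15,3)·C(14,3) = 455·364 = 165620.
Probability = 165620/475020 = 91/261.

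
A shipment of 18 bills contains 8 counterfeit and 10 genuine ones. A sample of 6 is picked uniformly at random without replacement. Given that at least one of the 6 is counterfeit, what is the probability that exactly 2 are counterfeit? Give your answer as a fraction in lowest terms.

140/437

Work in counts. Selections with at least one counterfeit: C(18,6) − C(10,6) = 18564 − 210 = 18354.
Of those, selections where exactly 2 are counterfeit: C(8,2)·C(10,4) = 28·210 = 5880.
Conditional probability = 5880/18354 = 140/437.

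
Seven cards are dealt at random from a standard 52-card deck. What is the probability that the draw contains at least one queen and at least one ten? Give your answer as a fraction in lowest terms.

3105873/16723070

There are C(52,7) = 133784560 possible draws.
By inclusion-exclusion on the complements, draws missing all queens or all tens: C(48,7) + C(48,7) − C(44,7) = 73629072 + 73629072 − 38320568 = 108937576.
So draws with at least one of each: 133784560 − 108937576 = 24846984, probability 24846984/133784560 = 3105873/16723070.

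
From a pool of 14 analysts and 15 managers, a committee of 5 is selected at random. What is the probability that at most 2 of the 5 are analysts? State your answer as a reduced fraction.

698/1305

Total selections: C(29,5) = 118755.
Favorable selections (at most 2 analysts): C(14,0)·C(15,5) + C(14,1)·C(15,4) + C(14,2)·C(15,3) = 3003 + 19110 + 41405 = 63518.
Probability = 63518/118755 = 698/1305.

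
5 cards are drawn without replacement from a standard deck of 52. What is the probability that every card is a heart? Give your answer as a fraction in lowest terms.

There are C(52,5) = 2598960 possible 5-card hands.
Hands that are all hearts: C(13,5) = 1287.
Probability = 1287/2598960 = 33/66640.

33/66640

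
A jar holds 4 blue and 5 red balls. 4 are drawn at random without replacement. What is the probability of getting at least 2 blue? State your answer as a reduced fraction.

9/14

Total selections: C(9,4) = 126.
Favorable selections (at least 2 blue): C(4,2)·C(5,2) + C(4,3)·C(5,1) + C(4,4)·C(5,0) = 60 + 20 + 1 = 81.
Probability = 81/126 = 9/14.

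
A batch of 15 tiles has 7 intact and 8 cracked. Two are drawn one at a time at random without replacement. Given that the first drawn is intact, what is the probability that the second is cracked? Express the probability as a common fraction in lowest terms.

After removing one intact, 14 remain: 6 intact and 8 cracked.
So the probability the next is cracked is 8/14 = 4/7.

4/7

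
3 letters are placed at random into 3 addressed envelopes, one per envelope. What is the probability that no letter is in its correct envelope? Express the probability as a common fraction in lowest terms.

1/3

There are 3! = 6 assignments.
By inclusion-exclusion, assignments with no fixed points: C(3,0)·3! − C(3,1)·2! + C(3,2)·1! − C(3,3)·0! = 2.
Probability = 2/6 = 1/3.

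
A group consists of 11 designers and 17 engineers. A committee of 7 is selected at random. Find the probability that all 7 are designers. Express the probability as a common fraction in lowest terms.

1/3588

There are C(28,7) = 1184040 possible selections.
Selections with all designers: C(11,7) = 330.
Probability = 330/1184040 = 1/3588.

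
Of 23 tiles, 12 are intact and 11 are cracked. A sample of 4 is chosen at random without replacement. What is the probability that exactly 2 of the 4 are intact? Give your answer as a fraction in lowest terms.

Total number of selections: C(23,4) = 8855.
Selections with exactly 2 intact: choose 2 of the 12 intact and 2 of the 11 cracked, C(12,2)·C(11,2) = 66·55 = 3630.
Probability = 3630/8855 = 66/161.

66/161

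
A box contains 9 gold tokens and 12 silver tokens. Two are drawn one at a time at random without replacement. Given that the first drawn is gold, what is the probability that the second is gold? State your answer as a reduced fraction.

After removing one gold, 20 remain: 8 gold and 12 silver.
So the probability the next is gold is 8/20 = 2/5.

2/5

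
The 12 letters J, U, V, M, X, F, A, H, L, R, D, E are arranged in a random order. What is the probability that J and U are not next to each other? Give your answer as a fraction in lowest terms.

There are 12! = 479001600 arrangements.
Arrangements with J and U adjacent: 2·11! = 79833600.
So not adjacent: 479001600 − 79833600 = 399168000, probability 399168000/479001600 = 5/6.

5/6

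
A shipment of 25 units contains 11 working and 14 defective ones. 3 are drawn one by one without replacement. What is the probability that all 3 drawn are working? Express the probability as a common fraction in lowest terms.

Multiply the conditional probabilities at each draw: 11/25 · 10/24 · 9/23 = 990/13800 = 33/460.

33/460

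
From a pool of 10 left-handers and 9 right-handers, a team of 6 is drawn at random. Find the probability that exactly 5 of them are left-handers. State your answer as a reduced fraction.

27/323

There are C(19,6) = 27132 ways to choose 6 from 19.
Selections with exactly 5 left-handers: choose 5 of the 10 left-handers and 1 of the 9 right-handers, C(10,5)·C(9,1) = 252·9 = 2268.
Probability = 2268/27132 = 27/323.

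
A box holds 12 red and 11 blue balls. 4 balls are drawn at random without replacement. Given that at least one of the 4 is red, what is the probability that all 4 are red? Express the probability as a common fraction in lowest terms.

9/155

Work in counts. Selections with at least one red: C(23,4) − C(11,4) = 8855 − 330 = 8525.
Of those, selections where all 4 are red: C(12,4) = 495.
Conditional probability = 495/8525 = 9/155.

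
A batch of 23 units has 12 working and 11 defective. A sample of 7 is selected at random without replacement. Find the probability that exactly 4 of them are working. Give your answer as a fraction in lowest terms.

Total number of selections: C(23,7) = 245157.
Selections with exactly 4 working: choose 4 of the 12 working and 3 of the 11 defective, C(12,4)·C(11,3) = 495·165 = 81675.
Probability = 81675/245157 = 2475/7429.

2475/7429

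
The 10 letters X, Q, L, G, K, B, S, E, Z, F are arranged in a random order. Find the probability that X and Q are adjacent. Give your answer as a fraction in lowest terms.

There are 10! = 3628800 arrangements.
Treat X and Q as a block: 9! arrangements of the blocks × 2 orders within the block = 2·362880 = 725760.
Probability = 725760/3628800 = 1/5.

1/5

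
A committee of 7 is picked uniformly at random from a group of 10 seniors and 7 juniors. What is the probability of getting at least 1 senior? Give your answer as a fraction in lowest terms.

Total selections: C(17,7) = 19448.
Favorable selections (at least 1 senior): C(10,1)·C(7,6) + C(10,2)·C(7,5) + C(10,3)·C(7,4) + C(10,4)·C(7,3) + C(10,5)·C(7,2) + C(10,6)·C(7,1) + C(10,7)·C(7,0) = 70 + 945 + 4200 + 7350 + 5292 + 1470 + 120 = 19447.
Probability = 19447/19448.

19447/19448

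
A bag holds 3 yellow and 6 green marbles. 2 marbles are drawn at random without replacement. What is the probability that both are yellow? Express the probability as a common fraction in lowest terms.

1/12

There are C(9,2) = 36 possible selections.
Selections with all yellow: C(3,2) = 3.
Probability = 3/36 = 1/12.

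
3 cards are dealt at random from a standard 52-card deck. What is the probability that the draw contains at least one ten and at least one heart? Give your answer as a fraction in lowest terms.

There are C(52,3) = 22100 possible draws.
By inclusion-exclusion on the complements, draws missing all tens or all hearts: C(48,3) + C(39,3) − C(36,3) = 17296 + 9139 − 7140 = 19295.
So draws with at least one of each: 22100 − 19295 = 2805, probability 2805/22100 = 33/260.

33/260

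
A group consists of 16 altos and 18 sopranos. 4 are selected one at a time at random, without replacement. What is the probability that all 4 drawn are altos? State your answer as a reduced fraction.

Multiply the conditional probabilities at each draw: 16/34 · 15/33 · 14/32 · 13/31 = 43680/1113024 = 455/11594.

455/11594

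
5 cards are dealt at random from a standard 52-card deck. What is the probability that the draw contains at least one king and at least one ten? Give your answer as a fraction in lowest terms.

There are C(52,5) = 2598960 possible draws.
By inclusion-exclusion on the complements, draws missing all kings or all tens: C(48,5) + C(48,5) − C(44,5) = 1712304 + 1712304 − 1086008 = 2338600.
So draws with at least one of each: 2598960 − 2338600 = 260360, probability 260360/2598960 = 6509/64974.

6509/64974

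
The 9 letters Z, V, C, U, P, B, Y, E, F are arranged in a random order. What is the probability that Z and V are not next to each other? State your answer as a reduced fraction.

There are 9! = 362880 arrangements.
Arrangements with Z and V adjacent: 2·8! = 80640.
So not adjacent: 362880 − 80640 = 282240, probability 282240/362880 = 7/9.

7/9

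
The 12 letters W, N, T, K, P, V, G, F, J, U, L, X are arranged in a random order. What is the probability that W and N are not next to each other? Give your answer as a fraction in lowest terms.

There are 12! = 479001600 arrangements.
Arrangements with W and N adjacent: 2·11! = 79833600.
So not adjacent: 479001600 − 79833600 = 399168000, probability 399168000/479001600 = 5/6.

5/6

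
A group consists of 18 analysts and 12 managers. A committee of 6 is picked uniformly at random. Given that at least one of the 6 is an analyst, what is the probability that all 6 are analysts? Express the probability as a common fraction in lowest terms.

884/28231

Work in counts. Selections with at least one analyst: C(30,6) − C(12,6) = 593775 − 924 = 592851.
Of those, selections where all 6 are analysts: C(18,6) = 18564.
Conditional probability = 18564/592851 = 884/28231.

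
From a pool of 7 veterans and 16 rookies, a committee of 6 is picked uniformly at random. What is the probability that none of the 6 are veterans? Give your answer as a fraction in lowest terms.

There are C(23,6) = 100947 possible selections.
Selections with no veterans (all rookies): C(16,6) = 8008.
Probability = 8008/100947 = 104/1311.

104/1311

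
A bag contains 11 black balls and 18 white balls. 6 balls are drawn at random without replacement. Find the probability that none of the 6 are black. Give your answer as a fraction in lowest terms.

17/435

There are C(29,6) = 475020 possible selections.
Selections with no black (all white): C(18,6) = 18564.
Probability = 18564/475020 = 17/435.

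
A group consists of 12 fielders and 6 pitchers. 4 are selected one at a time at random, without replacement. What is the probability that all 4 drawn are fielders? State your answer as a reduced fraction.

11/68

Multiply the conditional probabilities at each draw: 12/18 · 11/17 · 10/16 · 9/15 = 11880/73440 = 11/68.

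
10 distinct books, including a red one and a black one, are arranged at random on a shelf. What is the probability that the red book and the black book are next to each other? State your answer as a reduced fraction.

1/5

There are 10! = 3628800 arrangements.
Treat the red book and the black book as a block: 9! arrangements of the blocks × 2 orders within the block = 2·362880 = 725760.
Probability = 725760/3628800 = 1/5.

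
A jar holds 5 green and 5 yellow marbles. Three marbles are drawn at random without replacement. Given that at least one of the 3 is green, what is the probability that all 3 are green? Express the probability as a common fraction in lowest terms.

1/11

Work in counts. Selections with at least one green: C(10,3) − C(5,3) = 120 − 10 = 110.
Of those, selections where all 3 are green: C(5,3) = 10.
Conditional probability = 10/110 = 1/11.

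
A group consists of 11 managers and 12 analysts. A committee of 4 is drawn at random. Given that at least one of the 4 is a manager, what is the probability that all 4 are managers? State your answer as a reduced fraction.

Work in counts. Selections with at least one manager: C(23,4) − C(12,4) = 8855 − 495 = 8360.
Of those, selections where all 4 are managers: C(11,4) = 330.
Conditional probability = 330/8360 = 3/76.

3/76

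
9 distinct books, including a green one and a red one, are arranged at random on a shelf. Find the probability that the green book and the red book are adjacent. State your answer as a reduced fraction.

2/9

There are 9! = 362880 arrangements.
Treat the green book and the red book as a block: 8! arrangements of the blocks × 2 orders within the block = 2·40320 = 80640.
Probability = 80640/362880 = 2/9.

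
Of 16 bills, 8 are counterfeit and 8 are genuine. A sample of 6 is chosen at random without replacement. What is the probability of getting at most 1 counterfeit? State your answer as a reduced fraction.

There are C(16,6) = 8008 ways to choose the 6.
Favorable selections (at most 1 counterfeit): C(8,0)·C(8,6) + C(8,1)·C(8,5) = 28 + 448 = 476.
Probability = 476/8008 = 17/286.

17/286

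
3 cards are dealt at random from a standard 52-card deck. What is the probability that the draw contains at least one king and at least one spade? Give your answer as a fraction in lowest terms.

There are C(52,3) = 22100 possible draws.
By inclusion-exclusion on the complements, draws missing all kings or all spades: C(48,3) + C(39,3) − C(36,3) = 17296 + 9139 − 7140 = 19295.
So draws with at least one of each: 22100 − 19295 = 2805, probability 2805/22100 = 33/260.

33/260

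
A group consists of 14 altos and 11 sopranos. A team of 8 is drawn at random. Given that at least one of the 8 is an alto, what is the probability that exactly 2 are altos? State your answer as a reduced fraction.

637/16385

Work in counts. Selections with at least one alto: C(25,8) − C(11,8) = 1081575 − 165 = 1081410.
Of those, selections where exactly 2 are altos: C(14,2)·C(11,6) = 91·462 = 42042.
Conditional probability = 42042/1081410 = 637/16385.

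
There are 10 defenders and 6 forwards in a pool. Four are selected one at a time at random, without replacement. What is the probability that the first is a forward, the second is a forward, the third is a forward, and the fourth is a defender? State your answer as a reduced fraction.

Multiply the conditional probabilities at each draw: 6/16 · 5/15 · 4/14 · 10/13 = 1200/43680 = 5/182.

5/182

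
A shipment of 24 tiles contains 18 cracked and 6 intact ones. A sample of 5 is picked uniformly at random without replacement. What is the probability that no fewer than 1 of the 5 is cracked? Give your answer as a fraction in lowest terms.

7083/7084

Total selections: C(24,5) = 42504.
Favorable selections (no fewer than 1 cracked): C(18,1)·C(6,4) + C(18,2)·C(6,3) + C(18,3)·C(6,2) + C(18,4)·C(6,1) + C(18,5)·C(6,0) = 270 + 3060 + 12240 + 18360 + 8568 = 42498.
Probability = 42498/42504 = 7083/7084.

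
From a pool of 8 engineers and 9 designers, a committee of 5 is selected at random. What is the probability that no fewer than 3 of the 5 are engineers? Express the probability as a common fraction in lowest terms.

193/442

Total selections: C(17,5) = 6188.
Favorable selections (no fewer than 3 engineers): C(8,3)·C(9,2) + C(8,4)·C(9,1) + C(8,5)·C(9,0) = 2016 + 630 + 56 = 2702.
Probability = 2702/6188 = 193/442.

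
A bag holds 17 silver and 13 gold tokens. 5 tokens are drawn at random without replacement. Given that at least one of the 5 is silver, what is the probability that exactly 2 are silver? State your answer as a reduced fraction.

Work in counts. Selections with at least one silver: C(30,5) − C(13,5) = 142506 − 1287 = 141219.
Of those, selections where exactly 2 are silver: C(17,2)·C(13,3) = 136·286 = 38896.
Conditional probability = 38896/141219 = 176/639.

176/639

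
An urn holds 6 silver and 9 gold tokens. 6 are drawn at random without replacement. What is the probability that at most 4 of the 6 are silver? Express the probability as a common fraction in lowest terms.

Total selections: C(15,6) = 5005.
Favorable selections (at most 4 silver): C(6,0)·C(9,6) + C(6,1)·C(9,5) + C(6,2)·C(9,4) + C(6,3)·C(9,3) + C(6,4)·C(9,2) = 84 + 756 + 1890 + 1680 + 540 = 4950.
Probability = 4950/5005 = 90/91.

90/91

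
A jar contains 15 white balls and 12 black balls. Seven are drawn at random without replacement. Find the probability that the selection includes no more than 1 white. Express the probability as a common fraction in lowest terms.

There are C(27,7) = 888030 ways to choose the 7.
Favorable selections (no more than 1 white): C(15,0)·C(12,7) + C(15,1)·C(12,6) = 792 + 13860 = 14652.
Probability = 14652/888030 = 74/4485.

74/4485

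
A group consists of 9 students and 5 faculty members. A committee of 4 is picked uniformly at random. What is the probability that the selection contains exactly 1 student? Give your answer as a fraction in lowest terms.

Total number of selections: C(14,4) = 1001.
Selections with exactly 1 student: choose 1 of the 9 students and 3 of the 5 faculty members, C(9,1)·C(5,3) = 9·10 = 90.
Probability = 90/1001.

90/1001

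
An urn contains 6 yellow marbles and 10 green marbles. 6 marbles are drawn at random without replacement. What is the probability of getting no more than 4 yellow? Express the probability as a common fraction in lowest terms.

7947/8008

There are C(16,6) = 8008 ways to choose the 6.
Count the complement (more than 4 yellow): C(6,5)·C(10,1) + C(6,6)·C(10,0) = 60 + 1 = 61.
Probability = 1 − 61/8008 = 7947/8008.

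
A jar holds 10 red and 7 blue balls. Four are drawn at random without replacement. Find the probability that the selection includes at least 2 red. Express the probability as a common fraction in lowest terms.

Total selections: C(17,4) = 2380.
Count the complement (fewer than 2 red): C(10,0)·C(7,4) + C(10,1)·C(7,3) = 35 + 350 = 385.
Probability = 1 − 385/2380 = 1995/2380 = 57/68.

57/68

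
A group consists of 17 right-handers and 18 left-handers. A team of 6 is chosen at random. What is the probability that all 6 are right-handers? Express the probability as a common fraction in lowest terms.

13/1705

There are C(35,6) = 1623160 possible selections.
Selections with all right-handers: C(17,6) = 12376.
Probability = 12376/1623160 = 13/1705.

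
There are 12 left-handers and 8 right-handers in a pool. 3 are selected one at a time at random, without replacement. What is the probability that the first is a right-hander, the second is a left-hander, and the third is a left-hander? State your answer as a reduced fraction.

44/285

Multiply the conditional probabilities at each draw: 8/20 · 12/19 · 11/18 = 1056/6840 = 44/285.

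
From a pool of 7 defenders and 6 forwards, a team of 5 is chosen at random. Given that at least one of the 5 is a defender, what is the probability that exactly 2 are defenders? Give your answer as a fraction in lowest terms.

Work in counts. Selections with at least one defender: C(13,5) − C(6,5) = 1287 − 6 = 1281.
Of those, selections where exactly 2 are defenders: C(7,2)·C(6,3) = 21·20 = 420.
Conditional probability = 420/1281 = 20/61.

20/61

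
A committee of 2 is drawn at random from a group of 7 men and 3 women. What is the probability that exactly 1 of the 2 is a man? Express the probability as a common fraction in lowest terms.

7/15

Total number of selections: C(10,2) = 45.
Selections with exactly 1 man: choose 1 of the 7 men and 1 of the 3 women, C(7,1)·C(3,1) = 7·3 = 21.
Probability = 21/45 = 7/15.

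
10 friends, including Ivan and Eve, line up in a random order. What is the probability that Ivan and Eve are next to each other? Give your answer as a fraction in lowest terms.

There are 10! = 3628800 arrangements.
Treat Ivan and Eve as a block: 9! arrangements of the blocks × 2 orders within the block = 2·362880 = 725760.
Probability = 725760/3628800 = 1/5.

1/5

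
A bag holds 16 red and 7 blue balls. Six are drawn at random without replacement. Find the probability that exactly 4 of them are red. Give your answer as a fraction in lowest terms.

1820/4807

There are C(23,6) = 100947 ways to choose 6 from 23.
Selections with exactly 4 red: choose 4 of the 16 red and 2 of the 7 blue, C(16,4)·C(7,2) = 1820·21 = 38220.
Probability = 38220/100947 = 1820/4807.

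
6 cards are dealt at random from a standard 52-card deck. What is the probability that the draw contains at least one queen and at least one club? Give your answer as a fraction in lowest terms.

6772177/20358520

There are C(52,6) = 20358520 possible draws.
By inclusion-exclusion on the complements, draws missing all queens or all clubs: C(48,6) + C(39,6) − C(36,6) = 12271512 + 3262623 − 1947792 = 13586343.
So draws with at least one of each: 20358520 − 13586343 = 6772177, probability 6772177/20358520.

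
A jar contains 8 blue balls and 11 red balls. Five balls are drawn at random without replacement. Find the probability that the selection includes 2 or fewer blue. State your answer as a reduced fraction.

There are C(19,5) = 11628 ways to choose the 5.
Favorable selections (2 or fewer blue): C(8,0)·C(11,5) + C(8,1)·C(11,4) + C(8,2)·C(11,3) = 462 + 2640 + 4620 = 7722.
Probability = 7722/11628 = 429/646.

429/646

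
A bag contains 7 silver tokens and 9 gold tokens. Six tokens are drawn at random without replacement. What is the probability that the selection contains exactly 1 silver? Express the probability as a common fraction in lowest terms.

63/572

The sample space is all 6-subsets of the 16: C(16,6) = 8008.
Selections with exactly 1 silver: choose 1 of the 7 silver and 5 of the 9 gold, C(7,1)·C(9,5) = 7·126 = 882.
Probability = 882/8008 = 63/572.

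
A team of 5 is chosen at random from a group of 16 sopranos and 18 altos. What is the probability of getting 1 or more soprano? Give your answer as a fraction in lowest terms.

Total selections: C(34,5) = 278256.
Favorable selections (1 or more soprano): C(16,1)·C(18,4) + C(16,2)·C(18,3) + C(16,3)·C(18,2) + C(16,4)·C(18,1) + C(16,5)·C(18,0) = 48960 + 97920 + 85680 + 32760 + 4368 = 269688.
Probability = 269688/278256 = 661/682.

661/682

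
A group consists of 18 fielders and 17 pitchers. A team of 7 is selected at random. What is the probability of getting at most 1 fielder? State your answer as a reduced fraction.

1781/49445

There are C(35,7) = 6724520 ways to choose the 7.
Favorable selections (at most 1 fielder): C(18,0)·C(17,7) + C(18,1)·C(17,6) = 19448 + 222768 = 242216.
Probability = 242216/6724520 = 1781/49445.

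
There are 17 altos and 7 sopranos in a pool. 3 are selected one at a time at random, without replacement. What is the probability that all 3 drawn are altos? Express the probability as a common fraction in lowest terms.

Multiply the conditional probabilities at each draw: 17/24 · 16/23 · 15/22 = 4080/12144 = 85/253.

85/253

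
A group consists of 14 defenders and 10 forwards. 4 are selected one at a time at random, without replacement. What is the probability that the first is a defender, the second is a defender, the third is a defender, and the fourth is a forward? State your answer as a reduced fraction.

65/759

Multiply the conditional probabilities at each draw: 14/24 · 13/23 · 12/22 · 10/21 = 21840/255024 = 65/759.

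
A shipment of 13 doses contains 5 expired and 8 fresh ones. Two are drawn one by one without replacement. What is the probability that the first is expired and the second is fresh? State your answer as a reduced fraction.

10/39

Multiply the conditional probabilities at each draw: 5/13 · 8/12 = 40/156 = 10/39.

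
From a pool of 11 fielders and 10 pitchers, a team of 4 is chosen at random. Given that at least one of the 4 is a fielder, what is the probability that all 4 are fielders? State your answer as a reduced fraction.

Work in counts. Selections with at least one fielder: C(21,4) − C(10,4) = 5985 − 210 = 5775.
Of those, selections where all 4 are fielders: C(11,4) = 330.
Conditional probability = 330/5775 = 2/35.

2/35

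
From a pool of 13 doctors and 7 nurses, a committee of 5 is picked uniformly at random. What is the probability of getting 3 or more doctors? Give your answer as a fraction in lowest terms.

6149/7752

There are C(20,5) = 15504 ways to choose the 5.
Favorable selections (3 or more doctors): C(13,3)·C(7,2) + C(13,4)·C(7,1) + C(13,5)·C(7,0) = 6006 + 5005 + 1287 = 12298.
Probability = 12298/15504 = 6149/7752.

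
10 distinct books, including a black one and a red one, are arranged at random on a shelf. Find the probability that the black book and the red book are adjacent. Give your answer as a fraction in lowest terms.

There are 10! = 3628800 arrangements.
Treat the black book and the red book as a block: 9! arrangements of the blocks × 2 orders within the block = 2·362880 = 725760.
Probability = 725760/3628800 = 1/5.

1/5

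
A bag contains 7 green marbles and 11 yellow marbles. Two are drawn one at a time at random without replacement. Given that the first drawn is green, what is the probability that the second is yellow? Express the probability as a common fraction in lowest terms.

After removing one green, 17 remain: 6 green and 11 yellow.
So the probability the next is yellow is 11/17.

11/17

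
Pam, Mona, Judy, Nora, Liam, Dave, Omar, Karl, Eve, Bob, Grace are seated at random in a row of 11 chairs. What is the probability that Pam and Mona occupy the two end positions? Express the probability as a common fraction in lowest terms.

1/55

There are 11! = 39916800 arrangements.
Place Pam and Mona at the ends in 2 ways, arrange the remaining 9 in 9! = 362880 ways: 2·362880 = 725760.
Probability = 725760/39916800 = 1/55.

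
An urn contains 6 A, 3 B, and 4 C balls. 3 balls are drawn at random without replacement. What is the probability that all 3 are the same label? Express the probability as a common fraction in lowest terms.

25/286

There are C(13,3) = 286 ways to draw 3 balls.
All same label: C(6,3) + C(3,3) + C(4,3) = 20 + 1 + 4 = 25.
Probability = 25/286.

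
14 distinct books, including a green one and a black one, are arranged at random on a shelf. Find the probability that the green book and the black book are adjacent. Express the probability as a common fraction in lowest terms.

1/7

There are 14! = 87178291200 arrangements.
Treat the green book and the black book as a block: 13! arrangements of the blocks × 2 orders within the block = 2·6227020800 = 12454041600.
Probability = 12454041600/87178291200 = 1/7.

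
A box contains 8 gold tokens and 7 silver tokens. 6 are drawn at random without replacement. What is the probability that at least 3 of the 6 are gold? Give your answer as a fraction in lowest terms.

There are C(15,6) = 5005 ways to choose the 6.
Count the complement (fewer than 3 gold): C(8,0)·C(7,6) + C(8,1)·C(7,5) + C(8,2)·C(7,4) = 7 + 168 + 980 = 1155.
Probability = 1 − 1155/5005 = 3850/5005 = 10/13.

10/13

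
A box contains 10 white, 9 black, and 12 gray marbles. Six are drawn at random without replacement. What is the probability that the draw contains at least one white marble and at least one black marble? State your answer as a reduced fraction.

9656/11687

There are C(31,6) = 736281 possible draws.
By inclusion-exclusion on the complements, draws missing all white or all black: C(21,6) + C(22,6) − C(12,6) = 54264 + 74613 − 924 = 127953.
So draws with at least one of each: 736281 − 127953 = 608328, probability 608328/736281 = 9656/11687.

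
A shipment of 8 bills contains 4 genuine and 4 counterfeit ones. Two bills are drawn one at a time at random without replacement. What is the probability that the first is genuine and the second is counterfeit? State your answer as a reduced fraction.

2/7

Multiply the conditional probabilities at each draw: 4/8 · 4/7 = 16/56 = 2/7.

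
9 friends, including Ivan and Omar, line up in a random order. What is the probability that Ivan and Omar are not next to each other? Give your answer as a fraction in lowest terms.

There are 9! = 362880 arrangements.
Arrangements with Ivan and Omar adjacent: 2·8! = 80640.
So not adjacent: 362880 − 80640 = 282240, probability 282240/362880 = 7/9.

7/9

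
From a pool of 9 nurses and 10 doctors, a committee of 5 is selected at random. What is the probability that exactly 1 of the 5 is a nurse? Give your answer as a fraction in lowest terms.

Total number of selections: C(19,5) = 11628.
Selections with exactly 1 nurse: choose 1 of the 9 nurses and 4 of the 10 doctors, C(9,1)·C(10,4) = 9·210 = 1890.
Probability = 1890/11628 = 105/646.

105/646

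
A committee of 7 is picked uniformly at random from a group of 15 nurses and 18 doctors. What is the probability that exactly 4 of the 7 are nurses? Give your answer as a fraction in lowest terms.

7735/29667

There are C(33,7) = 4272048 ways to choose 7 from 33.
Selections with exactly 4 nurses: choose 4 of the 15 nurses and 3 of the 18 doctors, C(15,4)·C(18,3) = 1365·816 = 1113840.
Probability = 1113840/4272048 = 7735/29667.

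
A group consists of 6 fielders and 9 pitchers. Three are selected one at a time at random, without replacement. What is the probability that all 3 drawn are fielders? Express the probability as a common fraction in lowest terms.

Multiply the conditional probabilities at each draw: 6/15 · 5/14 · 4/13 = 120/2730 = 4/91.

4/91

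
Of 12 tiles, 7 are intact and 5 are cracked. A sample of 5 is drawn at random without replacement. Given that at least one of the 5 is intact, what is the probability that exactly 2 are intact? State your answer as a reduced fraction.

30/113

Work in counts. Selections with at least one intact: C(12,5) − C(5,5) = 792 − 1 = 791.
Of those, selections where exactly 2 are intact: C(7,2)·C(5,3) = 21·10 = 210.
Conditional probability = 210/791 = 30/113.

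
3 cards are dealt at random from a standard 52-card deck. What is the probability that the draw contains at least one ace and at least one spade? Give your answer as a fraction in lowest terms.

33/260

There are C(52,3) = 22100 possible draws.
By inclusion-exclusion on the complements, draws missing all aces or all spades: C(48,3) + C(39,3) − C(36,3) = 17296 + 9139 − 7140 = 19295.
So draws with at least one of each: 22100 − 19295 = 2805, probability 2805/22100 = 33/260.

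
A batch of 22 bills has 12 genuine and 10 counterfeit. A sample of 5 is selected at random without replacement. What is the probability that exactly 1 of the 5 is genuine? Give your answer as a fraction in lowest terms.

20/209

Total number of selections: C(22,5) = 26334.
Selections with exactly 1 genuine: choose 1 of the 12 genuine and 4 of the 10 counterfeit, C(12,1)·C(10,4) = 12·210 = 2520.
Probability = 2520/26334 = 20/209.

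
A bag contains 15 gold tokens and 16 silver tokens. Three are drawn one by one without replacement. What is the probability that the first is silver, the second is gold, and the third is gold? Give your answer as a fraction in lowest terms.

112/899

Multiply the conditional probabilities at each draw: 16/31 · 15/30 · 14/29 = 3360/26970 = 112/899.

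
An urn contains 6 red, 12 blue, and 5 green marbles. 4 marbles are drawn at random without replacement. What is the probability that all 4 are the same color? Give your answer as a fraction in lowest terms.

There are C(23,4) = 8855 ways to draw 4 marbles.
All same color: C(6,4) + C(12,4) + C(5,4) = 15 + 495 + 5 = 515.
Probability = 515/8855 = 103/1771.

103/1771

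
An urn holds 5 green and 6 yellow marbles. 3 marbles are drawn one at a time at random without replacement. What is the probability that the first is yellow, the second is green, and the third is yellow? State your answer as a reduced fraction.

5/33

Multiply the conditional probabilities at each draw: 6/11 · 5/10 · 5/9 = 150/990 = 5/33.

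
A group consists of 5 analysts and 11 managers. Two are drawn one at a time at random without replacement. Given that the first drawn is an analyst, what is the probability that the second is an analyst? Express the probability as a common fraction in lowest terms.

After removing one analyst, 15 remain: 4 analysts and 11 managers.
So the probability the next is an analyst is 4/15.

4/15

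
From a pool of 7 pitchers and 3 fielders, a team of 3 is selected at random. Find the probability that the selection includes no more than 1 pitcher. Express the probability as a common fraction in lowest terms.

There are C(10,3) = 120 ways to choose the 3.
Favorable selections (no more than 1 pitcher): C(7,0)·C(3,3) + C(7,1)·C(3,2) = 1 + 21 = 22.
Probability = 22/120 = 11/60.

11/60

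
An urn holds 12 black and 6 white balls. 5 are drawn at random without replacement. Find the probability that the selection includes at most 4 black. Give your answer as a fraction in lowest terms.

108/119

There are C(18,5) = 8568 ways to choose the 5.
The complement is exactly 5 black: C(12,5)·C(6,0) = 792.
Probability = 1 − 792/8568 = 7776/8568 = 108/119.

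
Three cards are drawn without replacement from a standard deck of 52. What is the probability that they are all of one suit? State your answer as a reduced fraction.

There are C(52,3) = 22100 possible 3-card hands.
Hands of one suit: 4 suits × C(13,3) = 4·286 = 1144.
Probability = 1144/22100 = 22/425.

22/425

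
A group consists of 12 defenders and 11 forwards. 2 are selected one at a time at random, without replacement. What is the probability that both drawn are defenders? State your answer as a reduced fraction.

Multiply the conditional probabilities at each draw: 12/23 · 11/22 = 132/506 = 6/23.

6/23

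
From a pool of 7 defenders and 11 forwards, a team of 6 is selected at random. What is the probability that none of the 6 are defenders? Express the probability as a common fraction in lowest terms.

There are C(18,6) = 18564 possible selections.
Selections with no defenders (all forwards): C(11,6) = 462.
Probability = 462/18564 = 11/442.

11/442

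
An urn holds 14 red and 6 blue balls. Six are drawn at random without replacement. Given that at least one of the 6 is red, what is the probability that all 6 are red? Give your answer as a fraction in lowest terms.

Work in counts. Selections with at least one red: C(20,6) − C(6,6) = 38760 − 1 = 38759.
Of those, selections where all 6 are red: C(14,6) = 3003.
Conditional probability = 3003/38759 = 429/5537.

429/5537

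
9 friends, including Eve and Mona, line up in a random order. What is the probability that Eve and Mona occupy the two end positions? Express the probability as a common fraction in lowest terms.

1/36

There are 9! = 362880 arrangements.
Place Eve and Mona at the ends in 2 ways, arrange the remaining 7 in 7! = 5040 ways: 2·5040 = 10080.
Probability = 10080/362880 = 1/36.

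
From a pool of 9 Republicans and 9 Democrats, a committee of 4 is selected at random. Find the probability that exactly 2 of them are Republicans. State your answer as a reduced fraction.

The sample space is all 4-subsets of the 18: C(18,4) = 3060.
Selections with exactly 2 Republicans: choose 2 of the 9 Republicans and 2 of the 9 Democrats, C(9,2)·C(9,2) = 36·36 = 1296.
Probability = 1296/3060 = 36/85.

36/85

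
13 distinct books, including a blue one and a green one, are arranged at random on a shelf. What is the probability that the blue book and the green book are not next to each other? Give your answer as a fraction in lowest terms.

11/13

There are 13! = 6227020800 arrangements.
Arrangements with the blue book and the green book adjacent: 2·12! = 958003200.
So not adjacent: 6227020800 − 958003200 = 5269017600, probability 5269017600/6227020800 = 11/13.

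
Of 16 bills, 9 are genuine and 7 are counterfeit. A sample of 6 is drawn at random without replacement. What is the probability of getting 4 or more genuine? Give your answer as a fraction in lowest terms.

Total selections: C(16,6) = 8008.
Favorable selections (4 or more genuine): C(9,4)·C(7,2) + C(9,5)·C(7,1) + C(9,6)·C(7,0) = 2646 + 882 + 84 = 3612.
Probability = 3612/8008 = 129/286.

129/286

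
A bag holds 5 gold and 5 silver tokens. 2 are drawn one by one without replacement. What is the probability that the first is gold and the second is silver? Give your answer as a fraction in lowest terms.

5/18

Multiply the conditional probabilities at each draw: 5/10 · 5/9 = 25/90 = 5/18.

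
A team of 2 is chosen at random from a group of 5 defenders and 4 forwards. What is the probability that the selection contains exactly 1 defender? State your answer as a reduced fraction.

Total number of selections: C(9,2) = 36.
Selections with exactly 1 defender: choose 1 of the 5 defenders and 1 of the 4 forwards, C(5,1)·C(4,1) = 5·4 = 20.
Probability = 20/36 = 5/9.

5/9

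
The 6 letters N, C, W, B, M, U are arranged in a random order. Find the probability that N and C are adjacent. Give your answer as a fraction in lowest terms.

There are 6! = 720 arrangements.
Treat N and C as a block: 5! arrangements of the blocks × 2 orders within the block = 2·120 = 240.
Probability = 240/720 = 1/3.

1/3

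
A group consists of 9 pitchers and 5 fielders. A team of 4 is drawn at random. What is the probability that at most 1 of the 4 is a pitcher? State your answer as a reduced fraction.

Total selections: C(14,4) = 1001.
Favorable selections (at most 1 pitcher): C(9,0)·C(5,4) + C(9,1)·C(5,3) = 5 + 90 = 95.
Probability = 95/1001.

95/1001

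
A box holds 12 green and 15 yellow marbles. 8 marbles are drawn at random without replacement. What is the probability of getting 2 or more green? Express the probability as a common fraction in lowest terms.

Total selections: C(27,8) = 2220075.
Count the complement (fewer than 2 green): C(12,0)·C(15,8) + C(12,1)·C(15,7) = 6435 + 77220 = 83655.
Probability = 1 − 83655/2220075 = 2136420/2220075 = 332/345.

332/345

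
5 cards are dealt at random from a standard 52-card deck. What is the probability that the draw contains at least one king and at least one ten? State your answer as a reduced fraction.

6509/64974

There are C(52,5) = 2598960 possible draws.
By inclusion-exclusion on the complements, draws missing all kings or all tens: C(48,5) + C(48,5) − C(44,5) = 1712304 + 1712304 − 1086008 = 2338600.
So draws with at least one of each: 2598960 − 2338600 = 260360, probability 260360/2598960 = 6509/64974.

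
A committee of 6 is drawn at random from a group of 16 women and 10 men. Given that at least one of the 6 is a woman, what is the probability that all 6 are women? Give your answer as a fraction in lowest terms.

Work in counts. Selections with at least one woman: C(26,6) − C(10,6) = 230230 − 210 = 230020.
Of those, selections where all 6 are women: C(16,6) = 8008.
Conditional probability = 8008/230020 = 286/8215.

286/8215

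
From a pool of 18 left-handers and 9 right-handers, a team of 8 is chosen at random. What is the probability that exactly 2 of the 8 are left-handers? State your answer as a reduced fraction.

There are C(27,8) = 2220075 ways to choose 8 from 27.
Selections with exactly 2 left-handers: choose 2 of the 18 left-handers and 6 of the 9 right-handers, C(18,2)·C(9,6) = 153·84 = 12852.
Probability = 12852/2220075 = 476/82225.

476/82225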